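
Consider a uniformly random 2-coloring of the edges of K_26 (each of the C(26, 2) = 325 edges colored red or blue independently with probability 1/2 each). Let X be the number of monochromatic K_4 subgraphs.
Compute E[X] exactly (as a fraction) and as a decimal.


Let X = Σ_S X_S over the C(26, 4) = 14950 subsets S of size 4, where X_S = 1 if the K_4 on S is monochromatic.
For a fixed S, the K_4 on S has C(4, 2) = 6 edges. P[all 6 edges red] = (1/2)^6, and likewise for blue, so P[monochromatic] = 2·(1/2)^6 = 2^{1 − 6} = 1/32.
By linearity of expectation: E[X] = C(26, 4) · 2^{1 − 6} = 14950 · 1/32 = 7475/16.
Numerically: E[X] ≈ 467.187500.

E[X] = C(26,4)·2^(1−C(4,2)) = 7475/16 ≈ 467.187500.


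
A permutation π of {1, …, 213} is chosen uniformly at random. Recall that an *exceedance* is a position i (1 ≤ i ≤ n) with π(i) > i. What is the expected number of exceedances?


Write X = Σ_{i=1}^{213} X_i, where X_i = 1_{π(i) > i}.
For each fixed i, π(i) is uniform over {1, …, 213} (marginal of a uniform permutation), so P[π(i) > i] = (n − i)/n. Summing: Σ_{i=1}^{213} (n − i)/n = (0 + 1 + … + 212)/213 = 213(213 − 1)/(2·213) = (213 − 1)/2.
Hence E[X] = Σ_{i=1}^{213} (213 − i)/213 = 106 ≈ 106.00000.

E[X] = 106 = 106.00000.


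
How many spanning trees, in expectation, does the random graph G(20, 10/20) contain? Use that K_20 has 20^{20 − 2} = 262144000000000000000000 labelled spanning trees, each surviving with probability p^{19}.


K_20 has 20^{20 − 2} = 262144000000000000000000 labelled spanning trees.
For each such spanning tree H, let X_H = 1 if all 19 edges of H are present in G. Then P[X_H = 1] = p^{19} = (1/2)^{19} = 1/524288.
By linearity: E[X] = Σ_H E[X_H] = 262144000000000000000000 · p^{19} = 262144000000000000000000 · 1/524288 = 500000000000000000.
Numerically: E[X] ≈ 5e+17.

E[X] = 262144000000000000000000 · (1/2)^{19} = 500000000000000000 ≈ 5e+17.


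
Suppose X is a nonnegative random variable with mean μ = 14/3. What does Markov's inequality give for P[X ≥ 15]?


μ = E[X] = 14/3, a = 15.
Markov: P[X ≥ 15] ≤ μ/a = (14/3)/15 = 14/45.
Numerically: ≈ 0.311.
(Since a = 15 > μ = 4.667, the bound 14/45 is < 1 and informative.)

P[X ≥ 15] ≤ 14/45 ≈ 0.311.


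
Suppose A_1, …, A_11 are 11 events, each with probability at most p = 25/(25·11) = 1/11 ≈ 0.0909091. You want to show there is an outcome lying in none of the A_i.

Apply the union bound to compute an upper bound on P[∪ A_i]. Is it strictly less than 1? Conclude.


Union bound: P[∪_{i=1}^{11} A_i] ≤ Σ_i P[A_i] ≤ 11·p = 11·(1/11) = 1.
Numerically: 1 ≈ 1.0000000.
Is 1 < 1? NO.
Since the bound 1 is ≥ 1, the union bound is uninformative here; it does NOT by itself certify existence.

11·p = 1 ≈ 1.0000000; existence NOT certified by the union bound.


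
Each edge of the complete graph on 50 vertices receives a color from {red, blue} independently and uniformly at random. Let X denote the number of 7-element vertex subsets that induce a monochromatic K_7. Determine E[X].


Let X = Σ_S X_S over the C(50, 7) = 99884400 subsets S of size 7, where X_S = 1 if the K_7 on S is monochromatic.
For a fixed S, the K_7 on S has C(7, 2) = 21 edges. P[all 21 edges red] = (1/2)^21, and likewise for blue, so P[monochromatic] = 2·(1/2)^21 = 2^{1 − 21} = 1/1048576.
By linearity: E[X] = C(50, 7) · 2^{1 − 21} = 99884400 · 1/1048576 = 6242775/65536.
Numerically: E[X] ≈ 95.257.

E[X] = C(50,7)·2^(1−C(7,2)) = 6242775/65536 ≈ 95.257.


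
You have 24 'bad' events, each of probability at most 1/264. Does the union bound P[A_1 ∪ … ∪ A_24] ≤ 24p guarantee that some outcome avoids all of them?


Union bound: P[∪_{i=1}^{24} A_i] ≤ Σ_i P[A_i] ≤ 24·p = 24·(1/264) = 1/11.
Numerically: 1/11 ≈ 0.0909091.
Is 1/11 < 1? YES.
Since P[∪ A_i] ≤ 1/11 < 1, the complement has P[∩ A_i^c] ≥ 1 − 1/11 = 10/11 > 0, so some outcome avoids every A_i.

24·p = 1/11 ≈ 0.0909091; existence CERTIFIED by the union bound.


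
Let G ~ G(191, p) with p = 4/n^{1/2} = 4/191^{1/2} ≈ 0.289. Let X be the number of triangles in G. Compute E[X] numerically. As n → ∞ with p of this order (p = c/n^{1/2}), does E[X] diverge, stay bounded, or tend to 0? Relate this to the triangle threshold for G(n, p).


Number of potential triangles: C(191, 3) = 1143135.
Each occurs with probability p³ ≈ (0.289)³ ≈ 2.42454e-02.
By linearity: E[X] = C(191, 3)·p³ ≈ 1143135 · 2.42454e-02 ≈ 27715.802.
Since α = 1/2 < 1, p = c/n^{1/2} ≫ 1/n is above the triangle threshold p ~ 1/n. Asymptotically E[X] ~ (c³/6)·n^{3(1−α)} = (4³/6)·n^{1.5} → ∞; triangles are abundant w.h.p.

E[X] ≈ 27715.802; in regime p = Θ(1/n^{1/2}) E[X] diverges (above the triangle threshold p ~ 1/n).


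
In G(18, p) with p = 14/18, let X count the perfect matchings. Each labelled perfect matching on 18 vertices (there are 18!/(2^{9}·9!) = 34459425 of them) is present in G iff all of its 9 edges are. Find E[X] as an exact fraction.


K_18 has 18!/(2^{9}·9!) = 34459425 labelled perfect matchings.
For each such perfect matching H, let X_H = 1 if all 9 edges of H are present in G. Then P[X_H = 1] = p^{9} = (7/9)^{9} = 40353607/387420489.
By linearity of expectation: E[X] = Σ_H E[X_H] = 34459425 · p^{9} = 34459425 · 40353607/387420489 = 17167433257975/4782969.
Numerically: E[X] ≈ 3.58928e+06.

E[X] = 34459425 · (7/9)^{9} = 17167433257975/4782969 ≈ 3.58928e+06.


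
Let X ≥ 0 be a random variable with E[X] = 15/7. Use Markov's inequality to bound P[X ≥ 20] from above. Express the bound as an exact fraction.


μ = E[X] = 15/7, a = 20.
Markov: P[X ≥ 20] ≤ μ/a = (15/7)/20 = 3/28.
Numerically: ≈ 0.1071.
(Since a = 20 > μ = 2.1429, the bound 3/28 is < 1 and informative.)

P[X ≥ 20] ≤ 3/28 ≈ 0.1071.


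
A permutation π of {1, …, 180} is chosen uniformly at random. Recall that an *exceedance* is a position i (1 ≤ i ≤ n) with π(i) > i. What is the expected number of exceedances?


Write X = Σ_{i=1}^{180} X_i, where X_i = 1_{π(i) > i}.
For each fixed i, π(i) is uniform over {1, …, 180} (marginal of a uniform permutation), so P[π(i) > i] = (n − i)/n. Summing: Σ_{i=1}^{180} (n − i)/n = (0 + 1 + … + 179)/180 = 180(180 − 1)/(2·180) = (180 − 1)/2.
Hence E[X] = Σ_{i=1}^{180} (180 − i)/180 = 179/2 ≈ 89.5000.

E[X] = 179/2 = 89.5000.


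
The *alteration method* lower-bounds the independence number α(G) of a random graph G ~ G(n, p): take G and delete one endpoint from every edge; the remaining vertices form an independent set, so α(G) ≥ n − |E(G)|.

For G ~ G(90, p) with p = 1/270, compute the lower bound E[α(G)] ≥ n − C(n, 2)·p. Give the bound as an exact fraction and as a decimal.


E[|E(G)|] = C(90, 2)·p = 4005 · (1/270) = 89/6.
E[α(G)] ≥ n − E[|E(G)|] = 90 − 89/6 = 451/6.
Numerically: ≈ 75.1667.
(This is only a lower bound; the true E[α(G)] may be larger.)

E[α(G)] ≥ 451/6 ≈ 75.1667.


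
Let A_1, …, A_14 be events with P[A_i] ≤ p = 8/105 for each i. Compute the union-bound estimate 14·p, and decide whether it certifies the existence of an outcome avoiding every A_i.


Union bound: P[∪_{i=1}^{14} A_i] ≤ Σ_i P[A_i] ≤ 14·p = 14·(8/105) = 16/15.
Numerically: 16/15 ≈ 1.067.
Is 16/15 < 1? NO.
Since the bound 16/15 is ≥ 1, the union bound is uninformative here; it does NOT by itself certify existence.

14·p = 16/15 ≈ 1.067; existence NOT certified by the union bound.


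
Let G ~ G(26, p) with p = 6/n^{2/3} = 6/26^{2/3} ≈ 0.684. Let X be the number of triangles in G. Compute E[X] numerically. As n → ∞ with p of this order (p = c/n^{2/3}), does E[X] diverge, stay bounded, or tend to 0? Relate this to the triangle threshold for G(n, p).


Number of potential triangles: C(26, 3) = 2600.
Each occurs with probability p³ ≈ (0.684)³ ≈ 3.19527e-01.
By linearity: E[X] = C(26, 3)·p³ ≈ 2600 · 3.19527e-01 ≈ 830.769.
Since α = 2/3 < 1, p = c/n^{2/3} ≫ 1/n is above the triangle threshold p ~ 1/n. Asymptotically E[X] ~ (c³/6)·n^{3(1−α)} = (6³/6)·n^{1} → ∞; triangles are abundant w.h.p.

E[X] ≈ 830.769; in regime p = Θ(1/n^{2/3}) E[X] diverges (above the triangle threshold p ~ 1/n).


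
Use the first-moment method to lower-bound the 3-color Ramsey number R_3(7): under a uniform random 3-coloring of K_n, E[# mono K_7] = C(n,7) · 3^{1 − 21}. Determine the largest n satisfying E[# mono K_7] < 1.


We need C(n, 7) · 3^{1 − 21} < 1, i.e. C(n, 7) < 3^{21 − 1} = 3486784401.
Check values of n near the boundary:
  n = 80: C(80, 7) = 3176716400; 3176716400 < 3486784401? YES
  n = 81: C(81, 7) = 3477216600; 3477216600 < 3486784401? YES
  n = 82: C(82, 7) = 3801756816; 3801756816 < 3486784401? NO
  n = 83: C(83, 7) = 4151918628; 4151918628 < 3486784401? NO
The largest n with C(n, 7) < 3486784401 is n = 81 (where E[X] = 42928600/43046721 ≈ 0.99726). Hence R_3(7) > 81, i.e. R_3(7) ≥ 82.

Largest n = 81; hence R_3(7) > 81.


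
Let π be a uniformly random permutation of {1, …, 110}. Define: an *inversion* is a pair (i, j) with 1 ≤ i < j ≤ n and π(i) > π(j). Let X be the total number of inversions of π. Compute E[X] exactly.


Write X = Σ X_I over the C(110, 2) = 5995 pairs i < j, with X_I the indicator of one inversion.
There are 5995 indicators.
For each fixed pair i < j, the values π(i) and π(j) are two distinct elements of {1, …, 110} in uniformly random order; by symmetry P[π(i) > π(j)] = 1/2.
By linearity: E[X] = 5995 · (1/2) = C(110, 2) · (1/2) = 5995/2 = 5995/2 ≈ 2997.50000.

E[X] = 5995/2 = 2997.50000.


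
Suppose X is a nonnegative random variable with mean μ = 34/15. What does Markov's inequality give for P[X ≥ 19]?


μ = E[X] = 34/15, a = 19.
Markov: P[X ≥ 19] ≤ μ/a = (34/15)/19 = 34/285.
Numerically: ≈ 0.119.
(Since a = 19 > μ = 2.267, the bound 34/285 is < 1 and informative.)

P[X ≥ 19] ≤ 34/285 ≈ 0.119.


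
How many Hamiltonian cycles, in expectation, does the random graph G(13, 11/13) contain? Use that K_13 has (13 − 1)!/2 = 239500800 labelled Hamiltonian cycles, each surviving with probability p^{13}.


K_13 has (13 − 1)!/2 = 239500800 labelled Hamiltonian cycles.
For each such Hamiltonian cycle H, let X_H = 1 if all 13 edges of H are present in G. Then P[X_H = 1] = p^{13} = (11/13)^{13} = 34522712143931/302875106592253.
By linearity of expectation: E[X] = Σ_H E[X_H] = 239500800 · p^{13} = 239500800 · 34522712143931/302875106592253 = 8268217176641189644800/302875106592253.
Numerically: E[X] ≈ 2.72991e+07.

E[X] = 239500800 · (11/13)^{13} = 8268217176641189644800/302875106592253 ≈ 2.72991e+07.


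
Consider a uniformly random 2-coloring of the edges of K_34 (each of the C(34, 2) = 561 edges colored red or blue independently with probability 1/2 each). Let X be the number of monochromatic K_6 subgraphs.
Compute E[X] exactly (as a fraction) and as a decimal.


Let X = Σ_S X_S over the C(34, 6) = 1344904 subsets S of size 6, where X_S = 1 if the K_6 on S is monochromatic.
For a fixed S, the K_6 on S has C(6, 2) = 15 edges. P[all 15 edges red] = (1/2)^15, and likewise for blue, so P[monochromatic] = 2·(1/2)^15 = 2^{1 − 15} = 1/16384.
By linearity of expectation: E[X] = C(34, 6) · 2^{1 − 15} = 1344904 · 1/16384 = 168113/2048.
Numerically: E[X] ≈ 82.08643.

E[X] = C(34,6)·2^(1−C(6,2)) = 168113/2048 ≈ 82.08643.


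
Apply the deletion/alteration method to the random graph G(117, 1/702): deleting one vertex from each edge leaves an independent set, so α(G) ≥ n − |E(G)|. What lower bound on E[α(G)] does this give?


E[|E(G)|] = C(117, 2)·p = 6786 · (1/702) = 29/3.
E[α(G)] ≥ n − E[|E(G)|] = 117 − 29/3 = 322/3.
Numerically: ≈ 107.333.
(This is only a lower bound; the true E[α(G)] may be larger.)

E[α(G)] ≥ 322/3 ≈ 107.333.


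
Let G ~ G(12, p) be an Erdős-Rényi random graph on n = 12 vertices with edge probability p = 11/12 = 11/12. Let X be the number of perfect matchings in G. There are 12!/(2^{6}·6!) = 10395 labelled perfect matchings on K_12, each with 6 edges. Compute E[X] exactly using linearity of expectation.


K_12 has 12!/(2^{6}·6!) = 10395 labelled perfect matchings.
For each such perfect matching H, let X_H = 1 if all 6 edges of H are present in G. Then P[X_H = 1] = p^{6} = (11/12)^{6} = 1771561/2985984.
By linearity: E[X] = Σ_H E[X_H] = 10395 · p^{6} = 10395 · 1771561/2985984 = 682050985/110592.
Numerically: E[X] ≈ 6167.27.

E[X] = 10395 · (11/12)^{6} = 682050985/110592 ≈ 6167.27.


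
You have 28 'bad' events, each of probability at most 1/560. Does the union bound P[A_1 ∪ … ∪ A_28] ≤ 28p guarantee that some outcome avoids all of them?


Union bound: P[∪_{i=1}^{28} A_i] ≤ Σ_i P[A_i] ≤ 28·p = 28·(1/560) = 1/20.
Numerically: 1/20 ≈ 0.050.
Is 1/20 < 1? YES.
Since P[∪ A_i] ≤ 1/20 < 1, the complement has P[∩ A_i^c] ≥ 1 − 1/20 = 19/20 > 0, so some outcome avoids every A_i.

28·p = 1/20 ≈ 0.050; existence CERTIFIED by the union bound.


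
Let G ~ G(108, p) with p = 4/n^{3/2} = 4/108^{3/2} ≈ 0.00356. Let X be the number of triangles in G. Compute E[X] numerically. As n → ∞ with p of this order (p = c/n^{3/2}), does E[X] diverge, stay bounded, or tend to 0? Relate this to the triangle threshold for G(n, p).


Number of potential triangles: C(108, 3) = 204156.
Each occurs with probability p³ ≈ (0.00356)³ ≈ 4.52661e-08.
By linearity: E[X] = C(108, 3)·p³ ≈ 204156 · 4.52661e-08 ≈ 0.009.
Since α = 3/2 > 1, p = c/n^{3/2} = o(1/n) is below the triangle threshold p ~ 1/n. Asymptotically E[X] ~ (c³/6)·n^{3(1−α)} = (4³/6)·n^{-1.5} → 0, so by Markov's inequality G has no triangles w.h.p.

E[X] ≈ 0.009; in regime p = Θ(1/n^{3/2}) E[X] tends to 0 (below the triangle threshold p ~ 1/n).


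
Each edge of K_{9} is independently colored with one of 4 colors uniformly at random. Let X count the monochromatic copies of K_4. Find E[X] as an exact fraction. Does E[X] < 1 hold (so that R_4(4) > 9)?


E[X] = C(9, 4) · 4^{1 − 6} = 126 · 4^{−5} = 126/1024.
As a reduced fraction: E[X] = 63/512 ≈ 0.123.
Is E[X] < 1? YES.
Since E[X] < 1, there exists a 4-coloring of K_{9} with no monochromatic K_4; hence R_4(4) > 9.

E[X] = 63/512 ≈ 0.123; E[X] < 1, so R_4(4) > 9.


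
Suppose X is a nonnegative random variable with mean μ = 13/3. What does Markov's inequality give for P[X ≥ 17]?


μ = E[X] = 13/3, a = 17.
Markov: P[X ≥ 17] ≤ μ/a = (13/3)/17 = 13/51.
Numerically: ≈ 0.25490.
(Since a = 17 > μ = 4.33333, the bound 13/51 is < 1 and informative.)

P[X ≥ 17] ≤ 13/51 ≈ 0.25490.


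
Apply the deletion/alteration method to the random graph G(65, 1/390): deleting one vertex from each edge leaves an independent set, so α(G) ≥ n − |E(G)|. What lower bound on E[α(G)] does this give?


E[|E(G)|] = C(65, 2)·p = 2080 · (1/390) = 16/3.
E[α(G)] ≥ n − E[|E(G)|] = 65 − 16/3 = 179/3.
Numerically: ≈ 59.66667.
(This is only a lower bound; the true E[α(G)] may be larger.)

E[α(G)] ≥ 179/3 ≈ 59.66667.


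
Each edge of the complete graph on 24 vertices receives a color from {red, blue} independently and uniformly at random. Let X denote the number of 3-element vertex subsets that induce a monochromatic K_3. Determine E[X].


Let X = Σ_S X_S over the C(24, 3) = 2024 subsets S of size 3, where X_S = 1 if the K_3 on S is monochromatic.
For a fixed S, the K_3 on S has C(3, 2) = 3 edges. P[all 3 edges red] = (1/2)^3, and likewise for blue, so P[monochromatic] = 2·(1/2)^3 = 2^{1 − 3} = 1/4.
By linearity: E[X] = C(24, 3) · 2^{1 − 3} = 2024 · 1/4 = 506.
Numerically: E[X] ≈ 506.000000.

E[X] = C(24,3)·2^(1−C(3,2)) = 506 ≈ 506.000000.


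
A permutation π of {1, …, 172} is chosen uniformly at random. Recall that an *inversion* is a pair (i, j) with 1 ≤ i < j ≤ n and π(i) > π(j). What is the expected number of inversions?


Write X = Σ X_I over the C(172, 2) = 14706 pairs i < j, with X_I the indicator of one inversion.
There are 14706 indicators.
For each fixed pair i < j, the values π(i) and π(j) are two distinct elements of {1, …, 172} in uniformly random order; by symmetry P[π(i) > π(j)] = 1/2.
By linearity: E[X] = 14706 · (1/2) = C(172, 2) · (1/2) = 14706/2 = 7353 ≈ 7353.000000.

E[X] = 7353 = 7353.000000.


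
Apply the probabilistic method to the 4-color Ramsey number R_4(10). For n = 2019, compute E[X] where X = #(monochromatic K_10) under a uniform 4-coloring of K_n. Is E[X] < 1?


E[X] = C(2019, 10) · 4^{1 − 45} = 303322949179835278009229628 · 4^{−44} = 303322949179835278009229628/309485009821345068724781056.
As a reduced fraction: E[X] = 75830737294958819502307407/77371252455336267181195264 ≈ 0.98009.
Is E[X] < 1? YES.
Since E[X] < 1, there exists a 4-coloring of K_{2019} with no monochromatic K_10; hence R_4(10) > 2019.

E[X] = 75830737294958819502307407/77371252455336267181195264 ≈ 0.98009; E[X] < 1, so R_4(10) > 2019.


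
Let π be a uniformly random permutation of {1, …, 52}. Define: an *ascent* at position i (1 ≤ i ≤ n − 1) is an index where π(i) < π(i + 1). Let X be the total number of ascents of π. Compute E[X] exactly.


Write X = Σ X_I over i = 1, …, 51, with X_I the indicator of one ascent.
There are 51 indicators.
For each fixed i, the pair (π(i), π(i+1)) is a uniformly random ordered pair of distinct values from {1, …, 52}; by symmetry P[π(i) < π(i+1)] = 1/2.
By linearity: E[X] = 51 · (1/2) = (52 − 1) · (1/2) = 51/2 ≈ 25.5000.

E[X] = 51/2 = 25.5000.


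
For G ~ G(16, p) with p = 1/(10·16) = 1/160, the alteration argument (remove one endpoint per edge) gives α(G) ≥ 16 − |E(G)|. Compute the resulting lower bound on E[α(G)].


E[|E(G)|] = C(16, 2)·p = 120 · (1/160) = 3/4.
E[α(G)] ≥ n − E[|E(G)|] = 16 − 3/4 = 61/4.
Numerically: ≈ 15.250000.
(This is only a lower bound; the true E[α(G)] may be larger.)

E[α(G)] ≥ 61/4 ≈ 15.250000.


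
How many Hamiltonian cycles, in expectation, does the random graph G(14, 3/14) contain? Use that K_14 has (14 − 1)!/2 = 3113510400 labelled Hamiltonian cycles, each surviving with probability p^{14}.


K_14 has (14 − 1)!/2 = 3113510400 labelled Hamiltonian cycles.
For each such Hamiltonian cycle H, let X_H = 1 if all 14 edges of H are present in G. Then P[X_H = 1] = p^{14} = (3/14)^{14} = 4782969/11112006825558016.
By linearity: E[X] = Σ_H E[X_H] = 3113510400 · p^{14} = 3113510400 · 4782969/11112006825558016 = 4155084744525/3100448333024.
Numerically: E[X] ≈ 1.34.

E[X] = 3113510400 · (3/14)^{14} = 4155084744525/3100448333024 ≈ 1.34.


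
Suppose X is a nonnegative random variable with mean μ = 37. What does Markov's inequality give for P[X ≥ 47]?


μ = E[X] = 37, a = 47.
Markov: P[X ≥ 47] ≤ μ/a = (37)/47 = 37/47.
Numerically: ≈ 0.7872.
(Since a = 47 > μ = 37.0000, the bound 37/47 is < 1 and informative.)

P[X ≥ 47] ≤ 37/47 ≈ 0.7872.


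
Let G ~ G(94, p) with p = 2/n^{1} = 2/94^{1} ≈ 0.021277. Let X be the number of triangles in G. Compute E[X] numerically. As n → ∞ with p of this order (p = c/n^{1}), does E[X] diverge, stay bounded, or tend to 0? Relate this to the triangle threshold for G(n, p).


Number of potential triangles: C(94, 3) = 134044.
Each occurs with probability p³ ≈ (0.021277)³ ≈ 9.6317772e-06.
By linearity: E[X] = C(94, 3)·p³ ≈ 134044 · 9.6317772e-06 ≈ 1.29108.
Here α = 1, so p = 2/n is exactly at the triangle threshold p ~ 1/n. Asymptotically E[X] → c³/6 = 2³/6 = 4/3 ≈ 1.33333, a bounded constant. In this regime the triangle count is asymptotically Poisson(c³/6).

E[X] ≈ 1.29108; in regime p = Θ(1/n^{1}) E[X] stays bounded (at the triangle threshold p ~ 1/n).


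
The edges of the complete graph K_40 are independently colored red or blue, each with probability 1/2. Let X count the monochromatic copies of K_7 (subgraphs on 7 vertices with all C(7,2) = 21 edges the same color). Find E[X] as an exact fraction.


Let X = Σ_S X_S over the C(40, 7) = 18643560 subsets S of size 7, where X_S = 1 if the K_7 on S is monochromatic.
For a fixed S, the K_7 on S has C(7, 2) = 21 edges. P[all 21 edges red] = (1/2)^21, and likewise for blue, so P[monochromatic] = 2·(1/2)^21 = 2^{1 − 21} = 1/1048576.
Summing: E[X] = C(40, 7) · 2^{1 − 21} = 18643560 · 1/1048576 = 2330445/131072.
Numerically: E[X] ≈ 17.779884.

E[X] = C(40,7)·2^(1−C(7,2)) = 2330445/131072 ≈ 17.779884.


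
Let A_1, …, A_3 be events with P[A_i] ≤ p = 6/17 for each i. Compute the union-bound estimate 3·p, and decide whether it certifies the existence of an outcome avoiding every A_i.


Union bound: P[∪_{i=1}^{3} A_i] ≤ Σ_i P[A_i] ≤ 3·p = 3·(6/17) = 18/17.
Numerically: 18/17 ≈ 1.0588.
Is 18/17 < 1? NO.
Since the bound 18/17 is ≥ 1, the union bound is uninformative here; it does NOT by itself certify existence.

3·p = 18/17 ≈ 1.0588; existence NOT certified by the union bound.


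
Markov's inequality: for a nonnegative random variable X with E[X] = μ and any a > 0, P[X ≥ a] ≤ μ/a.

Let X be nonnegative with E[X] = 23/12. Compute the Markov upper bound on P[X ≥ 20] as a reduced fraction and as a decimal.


μ = E[X] = 23/12, a = 20.
Markov: P[X ≥ 20] ≤ μ/a = (23/12)/20 = 23/240.
Numerically: ≈ 0.09583.
(Since a = 20 > μ = 1.91667, the bound 23/240 is < 1 and informative.)

P[X ≥ 20] ≤ 23/240 ≈ 0.09583.


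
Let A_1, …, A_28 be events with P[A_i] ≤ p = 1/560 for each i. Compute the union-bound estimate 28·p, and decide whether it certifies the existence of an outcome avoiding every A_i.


Union bound: P[∪_{i=1}^{28} A_i] ≤ Σ_i P[A_i] ≤ 28·p = 28·(1/560) = 1/20.
Numerically: 1/20 ≈ 0.0500000.
Is 1/20 < 1? YES.
Since P[∪ A_i] ≤ 1/20 < 1, the complement has P[∩ A_i^c] ≥ 1 − 1/20 = 19/20 > 0, so some outcome avoids every A_i.

28·p = 1/20 ≈ 0.0500000; existence CERTIFIED by the union bound.


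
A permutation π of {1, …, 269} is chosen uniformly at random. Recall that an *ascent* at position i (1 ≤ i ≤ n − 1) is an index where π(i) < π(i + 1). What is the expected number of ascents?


Write X = Σ X_I over i = 1, …, 268, with X_I the indicator of one ascent.
There are 268 indicators.
For each fixed i, the pair (π(i), π(i+1)) is a uniformly random ordered pair of distinct values from {1, …, 269}; by symmetry P[π(i) < π(i+1)] = 1/2.
By linearity: E[X] = 268 · (1/2) = (269 − 1) · (1/2) = 134 ≈ 134.000.

E[X] = 134 = 134.000.


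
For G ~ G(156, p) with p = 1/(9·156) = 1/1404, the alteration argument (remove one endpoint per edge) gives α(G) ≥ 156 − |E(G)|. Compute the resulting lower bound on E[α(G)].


E[|E(G)|] = C(156, 2)·p = 12090 · (1/1404) = 155/18.
E[α(G)] ≥ n − E[|E(G)|] = 156 − 155/18 = 2653/18.
Numerically: ≈ 147.38889.
(This is only a lower bound; the true E[α(G)] may be larger.)

E[α(G)] ≥ 2653/18 ≈ 147.38889.


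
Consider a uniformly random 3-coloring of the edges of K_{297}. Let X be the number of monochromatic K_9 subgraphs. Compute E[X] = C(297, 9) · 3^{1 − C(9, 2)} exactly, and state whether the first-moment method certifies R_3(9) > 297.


E[X] = C(297, 9) · 3^{1 − 36} = 43842345008337645 · 3^{−35} = 43842345008337645/50031545098999707.
As a reduced fraction: E[X] = 14614115002779215/16677181699666569 ≈ 0.8763.
Is E[X] < 1? YES.
Since E[X] < 1, there exists a 3-coloring of K_{297} with no monochromatic K_9; hence R_3(9) > 297.

E[X] = 14614115002779215/16677181699666569 ≈ 0.8763; E[X] < 1, so R_3(9) > 297.


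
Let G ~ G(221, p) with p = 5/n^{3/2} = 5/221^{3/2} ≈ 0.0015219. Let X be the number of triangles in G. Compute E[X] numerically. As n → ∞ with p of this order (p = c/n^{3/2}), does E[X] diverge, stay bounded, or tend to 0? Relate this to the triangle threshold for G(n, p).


Number of potential triangles: C(221, 3) = 1774630.
Each occurs with probability p³ ≈ (0.0015219)³ ≈ 3.5248836e-09.
By linearity: E[X] = C(221, 3)·p³ ≈ 1774630 · 3.5248836e-09 ≈ 0.00626.
Since α = 3/2 > 1, p = c/n^{3/2} = o(1/n) is below the triangle threshold p ~ 1/n. Asymptotically E[X] ~ (c³/6)·n^{3(1−α)} = (5³/6)·n^{-1.5} → 0, so by Markov's inequality G has no triangles w.h.p.

E[X] ≈ 0.00626; in regime p = Θ(1/n^{3/2}) E[X] tends to 0 (below the triangle threshold p ~ 1/n).


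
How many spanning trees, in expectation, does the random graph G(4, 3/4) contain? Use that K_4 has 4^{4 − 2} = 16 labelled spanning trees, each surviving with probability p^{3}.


K_4 has 4^{4 − 2} = 16 labelled spanning trees.
For each such spanning tree H, let X_H = 1 if all 3 edges of H are present in G. Then P[X_H = 1] = p^{3} = (3/4)^{3} = 27/64.
Summing the indicators: E[X] = Σ_H E[X_H] = 16 · p^{3} = 16 · 27/64 = 27/4.
Numerically: E[X] ≈ 6.75.

E[X] = 16 · (3/4)^{3} = 27/4 ≈ 6.75.


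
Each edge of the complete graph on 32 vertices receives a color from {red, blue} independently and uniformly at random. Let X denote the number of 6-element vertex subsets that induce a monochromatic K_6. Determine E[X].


Let X = Σ_S X_S over the C(32, 6) = 906192 subsets S of size 6, where X_S = 1 if the K_6 on S is monochromatic.
For a fixed S, the K_6 on S has C(6, 2) = 15 edges. P[all 15 edges red] = (1/2)^15, and likewise for blue, so P[monochromatic] = 2·(1/2)^15 = 2^{1 − 15} = 1/16384.
By linearity of expectation: E[X] = C(32, 6) · 2^{1 − 15} = 906192 · 1/16384 = 56637/1024.
Numerically: E[X] ≈ 55.3096.

E[X] = C(32,6)·2^(1−C(6,2)) = 56637/1024 ≈ 55.3096.


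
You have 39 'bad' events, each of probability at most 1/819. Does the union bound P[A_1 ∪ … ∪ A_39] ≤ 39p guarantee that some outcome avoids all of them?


Union bound: P[∪_{i=1}^{39} A_i] ≤ Σ_i P[A_i] ≤ 39·p = 39·(1/819) = 1/21.
Numerically: 1/21 ≈ 0.047619.
Is 1/21 < 1? YES.
Since P[∪ A_i] ≤ 1/21 < 1, the complement has P[∩ A_i^c] ≥ 1 − 1/21 = 20/21 > 0, so some outcome avoids every A_i.

39·p = 1/21 ≈ 0.047619; existence CERTIFIED by the union bound.


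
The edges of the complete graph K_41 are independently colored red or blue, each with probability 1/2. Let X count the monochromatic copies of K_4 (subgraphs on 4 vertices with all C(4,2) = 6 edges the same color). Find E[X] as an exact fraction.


Let X = Σ_S X_S over the C(41, 4) = 101270 subsets S of size 4, where X_S = 1 if the K_4 on S is monochromatic.
For a fixed S, the K_4 on S has C(4, 2) = 6 edges. P[all 6 edges red] = (1/2)^6, and likewise for blue, so P[monochromatic] = 2·(1/2)^6 = 2^{1 − 6} = 1/32.
Summing: E[X] = C(41, 4) · 2^{1 − 6} = 101270 · 1/32 = 50635/16.
Numerically: E[X] ≈ 3164.68750.

E[X] = C(41,4)·2^(1−C(4,2)) = 50635/16 ≈ 3164.68750.


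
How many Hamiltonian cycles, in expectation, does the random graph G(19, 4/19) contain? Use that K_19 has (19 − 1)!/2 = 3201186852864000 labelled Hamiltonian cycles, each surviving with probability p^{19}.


K_19 has (19 − 1)!/2 = 3201186852864000 labelled Hamiltonian cycles.
For each such Hamiltonian cycle H, let X_H = 1 if all 19 edges of H are present in G. Then P[X_H = 1] = p^{19} = (4/19)^{19} = 274877906944/1978419655660313589123979.
By linearity: E[X] = Σ_H E[X_H] = 3201186852864000 · p^{19} = 3201186852864000 · 274877906944/1978419655660313589123979 = 879935541851906811887616000/1978419655660313589123979.
Numerically: E[X] ≈ 444.767.

E[X] = 3201186852864000 · (4/19)^{19} = 879935541851906811887616000/1978419655660313589123979 ≈ 444.767.


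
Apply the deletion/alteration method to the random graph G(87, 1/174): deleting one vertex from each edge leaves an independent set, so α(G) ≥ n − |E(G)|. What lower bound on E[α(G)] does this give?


E[|E(G)|] = C(87, 2)·p = 3741 · (1/174) = 43/2.
E[α(G)] ≥ n − E[|E(G)|] = 87 − 43/2 = 131/2.
Numerically: ≈ 65.500000.
(This is only a lower bound; the true E[α(G)] may be larger.)

E[α(G)] ≥ 131/2 ≈ 65.500000.


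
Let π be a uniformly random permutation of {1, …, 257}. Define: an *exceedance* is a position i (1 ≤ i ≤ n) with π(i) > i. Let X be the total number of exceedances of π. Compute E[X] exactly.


Write X = Σ_{i=1}^{257} X_i, where X_i = 1_{π(i) > i}.
For each fixed i, π(i) is uniform over {1, …, 257} (marginal of a uniform permutation), so P[π(i) > i] = (n − i)/n. Summing: Σ_{i=1}^{257} (n − i)/n = (0 + 1 + … + 256)/257 = 257(257 − 1)/(2·257) = (257 − 1)/2.
Hence E[X] = Σ_{i=1}^{257} (257 − i)/257 = 128 ≈ 128.000.

E[X] = 128 = 128.000.


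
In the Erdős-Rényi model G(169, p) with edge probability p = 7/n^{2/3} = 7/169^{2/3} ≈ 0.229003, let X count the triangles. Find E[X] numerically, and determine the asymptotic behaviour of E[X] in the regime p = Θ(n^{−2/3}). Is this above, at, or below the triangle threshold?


Number of potential triangles: C(169, 3) = 790244.
Each occurs with probability p³ ≈ (0.229003)³ ≈ 1.20093834e-02.
By linearity: E[X] = C(169, 3)·p³ ≈ 790244 · 1.20093834e-02 ≈ 9490.343195.
Since α = 2/3 < 1, p = c/n^{2/3} ≫ 1/n is above the triangle threshold p ~ 1/n. Asymptotically E[X] ~ (c³/6)·n^{3(1−α)} = (7³/6)·n^{1} → ∞; triangles are abundant w.h.p.

E[X] ≈ 9490.343195; in regime p = Θ(1/n^{2/3}) E[X] diverges (above the triangle threshold p ~ 1/n).


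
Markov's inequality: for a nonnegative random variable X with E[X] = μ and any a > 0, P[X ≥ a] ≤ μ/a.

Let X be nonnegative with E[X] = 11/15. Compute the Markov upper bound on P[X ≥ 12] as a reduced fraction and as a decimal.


μ = E[X] = 11/15, a = 12.
Markov: P[X ≥ 12] ≤ μ/a = (11/15)/12 = 11/180.
Numerically: ≈ 0.0611.
(Since a = 12 > μ = 0.7333, the bound 11/180 is < 1 and informative.)

P[X ≥ 12] ≤ 11/180 ≈ 0.0611.


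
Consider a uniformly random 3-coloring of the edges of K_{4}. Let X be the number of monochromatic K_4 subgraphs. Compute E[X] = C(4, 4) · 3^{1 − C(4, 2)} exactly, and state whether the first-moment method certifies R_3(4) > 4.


E[X] = C(4, 4) · 3^{1 − 6} = 1 · 3^{−5} = 1/243.
As a reduced fraction: E[X] = 1/243 ≈ 0.004115.
Is E[X] < 1? YES.
Since E[X] < 1, there exists a 3-coloring of K_{4} with no monochromatic K_4; hence R_3(4) > 4.

E[X] = 1/243 ≈ 0.004115; E[X] < 1, so R_3(4) > 4.


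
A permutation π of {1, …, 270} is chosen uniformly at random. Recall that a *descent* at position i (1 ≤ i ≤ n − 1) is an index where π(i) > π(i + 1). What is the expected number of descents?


Write X = Σ X_I over i = 1, …, 269, with X_I the indicator of one descent.
There are 269 indicators.
For each fixed i, the pair (π(i), π(i+1)) is a uniformly random ordered pair of distinct values from {1, …, 270}; by symmetry P[π(i) > π(i+1)] = 1/2.
By linearity: E[X] = 269 · (1/2) = (270 − 1) · (1/2) = 269/2 ≈ 134.500.

E[X] = 269/2 = 134.500.


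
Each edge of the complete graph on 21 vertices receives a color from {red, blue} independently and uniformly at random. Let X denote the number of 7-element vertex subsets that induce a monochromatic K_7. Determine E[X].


Let X = Σ_S X_S over the C(21, 7) = 116280 subsets S of size 7, where X_S = 1 if the K_7 on S is monochromatic.
For a fixed S, the K_7 on S has C(7, 2) = 21 edges. P[all 21 edges red] = (1/2)^21, and likewise for blue, so P[monochromatic] = 2·(1/2)^21 = 2^{1 − 21} = 1/1048576.
By linearity: E[X] = C(21, 7) · 2^{1 − 21} = 116280 · 1/1048576 = 14535/131072.
Numerically: E[X] ≈ 0.11089.

E[X] = C(21,7)·2^(1−C(7,2)) = 14535/131072 ≈ 0.11089.


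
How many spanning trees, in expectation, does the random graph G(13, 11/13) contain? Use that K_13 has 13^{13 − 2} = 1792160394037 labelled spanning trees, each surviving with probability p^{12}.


K_13 has 13^{13 − 2} = 1792160394037 labelled spanning trees.
For each such spanning tree H, let X_H = 1 if all 12 edges of H are present in G. Then P[X_H = 1] = p^{12} = (11/13)^{12} = 3138428376721/23298085122481.
By linearity of expectation: E[X] = Σ_H E[X_H] = 1792160394037 · p^{12} = 1792160394037 · 3138428376721/23298085122481 = 3138428376721/13.
Numerically: E[X] ≈ 2.414e+11.

E[X] = 1792160394037 · (11/13)^{12} = 3138428376721/13 ≈ 2.414e+11.


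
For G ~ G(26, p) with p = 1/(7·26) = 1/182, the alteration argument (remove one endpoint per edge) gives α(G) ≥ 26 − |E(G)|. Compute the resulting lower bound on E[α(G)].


E[|E(G)|] = C(26, 2)·p = 325 · (1/182) = 25/14.
E[α(G)] ≥ n − E[|E(G)|] = 26 − 25/14 = 339/14.
Numerically: ≈ 24.2143.
(This is only a lower bound; the true E[α(G)] may be larger.)

E[α(G)] ≥ 339/14 ≈ 24.2143.


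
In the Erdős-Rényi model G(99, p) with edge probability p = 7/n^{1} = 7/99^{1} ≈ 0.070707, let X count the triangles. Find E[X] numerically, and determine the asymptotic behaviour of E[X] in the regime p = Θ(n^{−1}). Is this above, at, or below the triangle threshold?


Number of potential triangles: C(99, 3) = 156849.
Each occurs with probability p³ ≈ (0.070707)³ ≈ 3.5349928e-04.
By linearity: E[X] = C(99, 3)·p³ ≈ 156849 · 3.5349928e-04 ≈ 55.44601.
Here α = 1, so p = 7/n is exactly at the triangle threshold p ~ 1/n. Asymptotically E[X] → c³/6 = 7³/6 = 343/6 ≈ 57.16667, a bounded constant. In this regime the triangle count is asymptotically Poisson(c³/6).

E[X] ≈ 55.44601; in regime p = Θ(1/n^{1}) E[X] stays bounded (at the triangle threshold p ~ 1/n).


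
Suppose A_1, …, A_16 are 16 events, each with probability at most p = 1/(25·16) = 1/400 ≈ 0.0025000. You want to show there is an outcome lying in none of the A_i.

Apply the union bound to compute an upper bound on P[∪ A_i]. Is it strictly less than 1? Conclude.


Union bound: P[∪_{i=1}^{16} A_i] ≤ Σ_i P[A_i] ≤ 16·p = 16·(1/400) = 1/25.
Numerically: 1/25 ≈ 0.0400000.
Is 1/25 < 1? YES.
Since P[∪ A_i] ≤ 1/25 < 1, the complement has P[∩ A_i^c] ≥ 1 − 1/25 = 24/25 > 0, so some outcome avoids every A_i.

16·p = 1/25 ≈ 0.0400000; existence CERTIFIED by the union bound.


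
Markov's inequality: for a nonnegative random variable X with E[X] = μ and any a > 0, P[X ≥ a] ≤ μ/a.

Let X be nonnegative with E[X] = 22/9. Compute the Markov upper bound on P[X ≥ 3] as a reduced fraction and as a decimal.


μ = E[X] = 22/9, a = 3.
Markov: P[X ≥ 3] ≤ μ/a = (22/9)/3 = 22/27.
Numerically: ≈ 0.815.
(Since a = 3 > μ = 2.444, the bound 22/27 is < 1 and informative.)

P[X ≥ 3] ≤ 22/27 ≈ 0.815.


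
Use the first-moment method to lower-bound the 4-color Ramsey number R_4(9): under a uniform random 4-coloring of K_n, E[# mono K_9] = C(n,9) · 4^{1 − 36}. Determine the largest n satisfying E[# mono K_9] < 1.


We need C(n, 9) · 4^{1 − 36} < 1, i.e. C(n, 9) < 4^{36 − 1} = 1180591620717411303424.
Check values of n near the boundary:
  n = 909: C(909, 9) = 1122169012923711463931; 1122169012923711463931 < 1180591620717411303424? YES
  n = 910: C(910, 9) = 1133378248346922788210; 1133378248346922788210 < 1180591620717411303424? YES
  n = 911: C(911, 9) = 1144686900492291197405; 1144686900492291197405 < 1180591620717411303424? YES
  n = 912: C(912, 9) = 1156095740032081475120; 1156095740032081475120 < 1180591620717411303424? YES
  n = 913: C(913, 9) = 1167605542753639808390; 1167605542753639808390 < 1180591620717411303424? YES
  n = 914: C(914, 9) = 1179217089587653905932; 1179217089587653905932 < 1180591620717411303424? YES
  n = 915: C(915, 9) = 1190931166636537885130; 1190931166636537885130 < 1180591620717411303424? NO
  n = 916: C(916, 9) = 1202748565202942340440; 1202748565202942340440 < 1180591620717411303424? NO
  n = 917: C(917, 9) = 1214670081818390006810; 1214670081818390006810 < 1180591620717411303424? NO
The largest n with C(n, 9) < 1180591620717411303424 is n = 914 (where E[X] = 294804272396913476483/295147905179352825856 ≈ 0.9988357). Hence R_4(9) > 914, i.e. R_4(9) ≥ 915.

Largest n = 914; hence R_4(9) > 914.


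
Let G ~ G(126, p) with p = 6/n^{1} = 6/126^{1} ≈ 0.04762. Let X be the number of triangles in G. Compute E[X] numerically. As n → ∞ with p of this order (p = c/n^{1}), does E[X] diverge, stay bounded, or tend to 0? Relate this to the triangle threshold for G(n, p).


Number of potential triangles: C(126, 3) = 325500.
Each occurs with probability p³ ≈ (0.04762)³ ≈ 1.079797e-04.
By linearity: E[X] = C(126, 3)·p³ ≈ 325500 · 1.079797e-04 ≈ 35.1474.
Here α = 1, so p = 6/n is exactly at the triangle threshold p ~ 1/n. Asymptotically E[X] → c³/6 = 6³/6 = 36 ≈ 36.0000, a bounded constant. In this regime the triangle count is asymptotically Poisson(c³/6).

E[X] ≈ 35.1474; in regime p = Θ(1/n^{1}) E[X] stays bounded (at the triangle threshold p ~ 1/n).


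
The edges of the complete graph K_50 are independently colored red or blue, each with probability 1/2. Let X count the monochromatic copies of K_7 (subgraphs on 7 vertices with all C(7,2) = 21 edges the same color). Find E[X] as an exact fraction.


Let X = Σ_S X_S over the C(50, 7) = 99884400 subsets S of size 7, where X_S = 1 if the K_7 on S is monochromatic.
For a fixed S, the K_7 on S has C(7, 2) = 21 edges. P[all 21 edges red] = (1/2)^21, and likewise for blue, so P[monochromatic] = 2·(1/2)^21 = 2^{1 − 21} = 1/1048576.
By linearity of expectation: E[X] = C(50, 7) · 2^{1 − 21} = 99884400 · 1/1048576 = 6242775/65536.
Numerically: E[X] ≈ 95.257187.

E[X] = C(50,7)·2^(1−C(7,2)) = 6242775/65536 ≈ 95.257187.


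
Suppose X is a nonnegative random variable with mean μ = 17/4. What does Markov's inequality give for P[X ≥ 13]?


μ = E[X] = 17/4, a = 13.
Markov: P[X ≥ 13] ≤ μ/a = (17/4)/13 = 17/52.
Numerically: ≈ 0.3269.
(Since a = 13 > μ = 4.2500, the bound 17/52 is < 1 and informative.)

P[X ≥ 13] ≤ 17/52 ≈ 0.3269.


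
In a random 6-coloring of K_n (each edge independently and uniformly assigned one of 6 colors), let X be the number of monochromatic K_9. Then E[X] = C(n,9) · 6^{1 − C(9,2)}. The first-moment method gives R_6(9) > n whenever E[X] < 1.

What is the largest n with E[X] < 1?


We need C(n, 9) · 6^{1 − 36} < 1, i.e. C(n, 9) < 6^{36 − 1} = 1719070799748422591028658176.
Check values of n near the boundary:
  n = 4404: C(4404, 9) = 1703375445537161676647015880; 1703375445537161676647015880 < 1719070799748422591028658176? YES
  n = 4405: C(4405, 9) = 1706862792900636302463627150; 1706862792900636302463627150 < 1719070799748422591028658176? YES
  n = 4406: C(4406, 9) = 1710356485221788389505285700; 1710356485221788389505285700 < 1719070799748422591028658176? YES
  n = 4407: C(4407, 9) = 1713856532599459170657070050; 1713856532599459170657070050 < 1719070799748422591028658176? YES
  n = 4408: C(4408, 9) = 1717362945146264156457459600; 1717362945146264156457459600 < 1719070799748422591028658176? YES
  n = 4409: C(4409, 9) = 1720875732988608787686577131; 1720875732988608787686577131 < 1719070799748422591028658176? NO
  n = 4410: C(4410, 9) = 1724394906266704102180823710; 1724394906266704102180823710 < 1719070799748422591028658176? NO
  n = 4411: C(4411, 9) = 1727920475134582415883601405; 1727920475134582415883601405 < 1719070799748422591028658176? NO
The largest n with C(n, 9) < 1719070799748422591028658176 is n = 4408 (where E[X] = 35778394690547169926197075/35813974994758803979763712 ≈ 0.999). Hence R_6(9) > 4408, i.e. R_6(9) ≥ 4409.

Largest n = 4408; hence R_6(9) > 4408.


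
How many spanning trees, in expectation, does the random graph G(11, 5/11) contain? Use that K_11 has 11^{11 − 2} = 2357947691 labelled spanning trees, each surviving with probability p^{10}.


K_11 has 11^{11 − 2} = 2357947691 labelled spanning trees.
For each such spanning tree H, let X_H = 1 if all 10 edges of H are present in G. Then P[X_H = 1] = p^{10} = (5/11)^{10} = 9765625/25937424601.
By linearity of expectation: E[X] = Σ_H E[X_H] = 2357947691 · p^{10} = 2357947691 · 9765625/25937424601 = 9765625/11.
Numerically: E[X] ≈ 8.878e+05.

E[X] = 2357947691 · (5/11)^{10} = 9765625/11 ≈ 8.878e+05.


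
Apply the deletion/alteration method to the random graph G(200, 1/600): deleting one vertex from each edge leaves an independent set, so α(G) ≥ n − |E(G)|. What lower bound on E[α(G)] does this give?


E[|E(G)|] = C(200, 2)·p = 19900 · (1/600) = 199/6.
E[α(G)] ≥ n − E[|E(G)|] = 200 − 199/6 = 1001/6.
Numerically: ≈ 166.833.
(This is only a lower bound; the true E[α(G)] may be larger.)

E[α(G)] ≥ 1001/6 ≈ 166.833.
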